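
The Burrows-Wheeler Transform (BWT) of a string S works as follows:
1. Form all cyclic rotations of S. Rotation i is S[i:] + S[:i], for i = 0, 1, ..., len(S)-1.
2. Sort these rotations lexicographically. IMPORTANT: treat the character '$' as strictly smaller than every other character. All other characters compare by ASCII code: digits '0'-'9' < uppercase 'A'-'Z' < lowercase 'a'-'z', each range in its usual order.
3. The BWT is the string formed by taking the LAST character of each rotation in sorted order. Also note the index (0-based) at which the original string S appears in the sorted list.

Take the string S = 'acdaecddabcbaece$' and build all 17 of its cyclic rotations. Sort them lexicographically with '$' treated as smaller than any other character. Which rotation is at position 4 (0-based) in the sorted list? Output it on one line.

All 17 rotations (rotation i = S[i:]+S[:i]):
  rot[0] = acdaecddabcbaece$
  rot[1] = cdaecddabcbaece$a
  rot[2] = daecddabcbaece$ac
  rot[3] = aecddabcbaece$acd
  rot[4] = ecddabcbaece$acda
  rot[5] = cddabcbaece$acdae
  rot[6] = ddabcbaece$acdaec
  rot[7] = dabcbaece$acdaecd
  rot[8] = abcbaece$acdaecdd
  rot[9] = bcbaece$acdaecdda
  rot[10] = cbaece$acdaecddab
  rot[11] = baece$acdaecddabc
  rot[12] = aece$acdaecddabcb
  rot[13] = ece$acdaecddabcba
  rot[14] = ce$acdaecddabcbae
  rot[15] = e$acdaecddabcbaec
  rot[16] = $acdaecddabcbaece
Sorted (with $ < everything):
  sorted[0] = $acdaecddabcbaece
  sorted[1] = abcbaece$acdaecdd
  sorted[2] = acdaecddabcbaece$
  sorted[3] = aecddabcbaece$acd
  sorted[4] = aece$acdaecddabcb
  sorted[5] = baece$acdaecddabc
  sorted[6] = bcbaece$acdaecdda
  sorted[7] = cbaece$acdaecddab
  sorted[8] = cdaecddabcbaece$a
  sorted[9] = cddabcbaece$acdae
  sorted[10] = ce$acdaecddabcbae
  sorted[11] = dabcbaece$acdaecd
  sorted[12] = daecddabcbaece$ac
  sorted[13] = ddabcbaece$acdaec
  sorted[14] = e$acdaecddabcbaec
  sorted[15] = ecddabcbaece$acda
  sorted[16] = ece$acdaecddabcba
sorted[4] = aece$acdaecddabcb

Answer: aece$acdaecddabcb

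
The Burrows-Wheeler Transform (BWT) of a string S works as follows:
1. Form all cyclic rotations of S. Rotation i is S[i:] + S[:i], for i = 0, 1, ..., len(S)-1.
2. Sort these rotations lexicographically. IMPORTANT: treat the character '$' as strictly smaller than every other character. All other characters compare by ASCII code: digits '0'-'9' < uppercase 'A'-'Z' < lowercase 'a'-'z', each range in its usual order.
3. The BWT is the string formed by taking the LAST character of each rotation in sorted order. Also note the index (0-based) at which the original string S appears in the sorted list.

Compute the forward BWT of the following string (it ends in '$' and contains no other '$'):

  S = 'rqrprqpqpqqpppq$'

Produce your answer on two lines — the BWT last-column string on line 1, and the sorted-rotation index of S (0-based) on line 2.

Answer: qqppqqrpqrpprqp$
15

Derivation:
All 16 rotations (rotation i = S[i:]+S[:i]):
  rot[0] = rqrprqpqpqqpppq$
  rot[1] = qrprqpqpqqpppq$r
  rot[2] = rprqpqpqqpppq$rq
  rot[3] = prqpqpqqpppq$rqr
  rot[4] = rqpqpqqpppq$rqrp
  rot[5] = qpqpqqpppq$rqrpr
  rot[6] = pqpqqpppq$rqrprq
  rot[7] = qpqqpppq$rqrprqp
  rot[8] = pqqpppq$rqrprqpq
  rot[9] = qqpppq$rqrprqpqp
  rot[10] = qpppq$rqrprqpqpq
  rot[11] = pppq$rqrprqpqpqq
  rot[12] = ppq$rqrprqpqpqqp
  rot[13] = pq$rqrprqpqpqqpp
  rot[14] = q$rqrprqpqpqqppp
  rot[15] = $rqrprqpqpqqpppq
Sorted (with $ < everything):
  sorted[0] = $rqrprqpqpqqpppq  (last char: 'q')
  sorted[1] = pppq$rqrprqpqpqq  (last char: 'q')
  sorted[2] = ppq$rqrprqpqpqqp  (last char: 'p')
  sorted[3] = pq$rqrprqpqpqqpp  (last char: 'p')
  sorted[4] = pqpqqpppq$rqrprq  (last char: 'q')
  sorted[5] = pqqpppq$rqrprqpq  (last char: 'q')
  sorted[6] = prqpqpqqpppq$rqr  (last char: 'r')
  sorted[7] = q$rqrprqpqpqqppp  (last char: 'p')
  sorted[8] = qpppq$rqrprqpqpq  (last char: 'q')
  sorted[9] = qpqpqqpppq$rqrpr  (last char: 'r')
  sorted[10] = qpqqpppq$rqrprqp  (last char: 'p')
  sorted[11] = qqpppq$rqrprqpqp  (last char: 'p')
  sorted[12] = qrprqpqpqqpppq$r  (last char: 'r')
  sorted[13] = rprqpqpqqpppq$rq  (last char: 'q')
  sorted[14] = rqpqpqqpppq$rqrp  (last char: 'p')
  sorted[15] = rqrprqpqpqqpppq$  (last char: '$')
Last column: qqppqqrpqrpprqp$
Original string S is at sorted index 15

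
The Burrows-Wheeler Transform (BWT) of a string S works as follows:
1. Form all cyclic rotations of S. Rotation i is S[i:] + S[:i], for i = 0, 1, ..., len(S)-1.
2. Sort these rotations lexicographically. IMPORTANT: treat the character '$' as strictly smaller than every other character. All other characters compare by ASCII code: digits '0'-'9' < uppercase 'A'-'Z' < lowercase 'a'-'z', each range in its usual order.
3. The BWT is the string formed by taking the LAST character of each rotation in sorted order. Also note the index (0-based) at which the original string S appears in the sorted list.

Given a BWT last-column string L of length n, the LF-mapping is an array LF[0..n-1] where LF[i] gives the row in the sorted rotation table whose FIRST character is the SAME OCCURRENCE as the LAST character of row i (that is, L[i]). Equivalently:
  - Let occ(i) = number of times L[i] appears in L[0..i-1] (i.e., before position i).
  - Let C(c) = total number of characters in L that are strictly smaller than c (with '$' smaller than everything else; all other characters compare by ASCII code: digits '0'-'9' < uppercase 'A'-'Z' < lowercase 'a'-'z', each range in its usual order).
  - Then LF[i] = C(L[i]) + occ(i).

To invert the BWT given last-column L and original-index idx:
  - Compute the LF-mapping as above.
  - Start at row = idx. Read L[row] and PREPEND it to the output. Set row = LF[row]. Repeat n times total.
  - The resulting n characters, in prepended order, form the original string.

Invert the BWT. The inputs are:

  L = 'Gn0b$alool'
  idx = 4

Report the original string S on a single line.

Answer: balloon0G$

Derivation:
LF mapping: 2 7 1 4 0 3 5 8 9 6
Walk LF starting at row 4, prepending L[row]:
  step 1: row=4, L[4]='$', prepend. Next row=LF[4]=0
  step 2: row=0, L[0]='G', prepend. Next row=LF[0]=2
  step 3: row=2, L[2]='0', prepend. Next row=LF[2]=1
  step 4: row=1, L[1]='n', prepend. Next row=LF[1]=7
  step 5: row=7, L[7]='o', prepend. Next row=LF[7]=8
  step 6: row=8, L[8]='o', prepend. Next row=LF[8]=9
  step 7: row=9, L[9]='l', prepend. Next row=LF[9]=6
  step 8: row=6, L[6]='l', prepend. Next row=LF[6]=5
  step 9: row=5, L[5]='a', prepend. Next row=LF[5]=3
  step 10: row=3, L[3]='b', prepend. Next row=LF[3]=4
Reversed output: balloon0G$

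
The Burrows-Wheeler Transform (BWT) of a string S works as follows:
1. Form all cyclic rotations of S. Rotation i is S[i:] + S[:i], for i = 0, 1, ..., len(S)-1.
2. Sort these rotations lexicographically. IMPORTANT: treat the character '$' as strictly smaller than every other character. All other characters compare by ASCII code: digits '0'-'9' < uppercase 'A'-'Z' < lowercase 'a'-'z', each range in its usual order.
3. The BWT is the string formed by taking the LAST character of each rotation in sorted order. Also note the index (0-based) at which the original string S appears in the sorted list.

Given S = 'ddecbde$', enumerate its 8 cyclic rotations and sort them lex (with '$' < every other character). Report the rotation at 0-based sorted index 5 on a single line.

All 8 rotations (rotation i = S[i:]+S[:i]):
  rot[0] = ddecbde$
  rot[1] = decbde$d
  rot[2] = ecbde$dd
  rot[3] = cbde$dde
  rot[4] = bde$ddec
  rot[5] = de$ddecb
  rot[6] = e$ddecbd
  rot[7] = $ddecbde
Sorted (with $ < everything):
  sorted[0] = $ddecbde
  sorted[1] = bde$ddec
  sorted[2] = cbde$dde
  sorted[3] = ddecbde$
  sorted[4] = de$ddecb
  sorted[5] = decbde$d
  sorted[6] = e$ddecbd
  sorted[7] = ecbde$dd
sorted[5] = decbde$d

Answer: decbde$d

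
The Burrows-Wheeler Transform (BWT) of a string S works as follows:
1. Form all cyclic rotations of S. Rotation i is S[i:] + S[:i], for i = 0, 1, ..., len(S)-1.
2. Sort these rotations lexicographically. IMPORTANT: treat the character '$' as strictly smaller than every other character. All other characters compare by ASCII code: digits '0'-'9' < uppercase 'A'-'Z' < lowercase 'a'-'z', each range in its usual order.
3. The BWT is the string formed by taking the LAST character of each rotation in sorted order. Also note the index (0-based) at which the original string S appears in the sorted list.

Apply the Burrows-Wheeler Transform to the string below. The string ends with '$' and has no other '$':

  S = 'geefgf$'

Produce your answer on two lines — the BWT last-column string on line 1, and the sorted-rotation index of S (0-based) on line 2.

All 7 rotations (rotation i = S[i:]+S[:i]):
  rot[0] = geefgf$
  rot[1] = eefgf$g
  rot[2] = efgf$ge
  rot[3] = fgf$gee
  rot[4] = gf$geef
  rot[5] = f$geefg
  rot[6] = $geefgf
Sorted (with $ < everything):
  sorted[0] = $geefgf  (last char: 'f')
  sorted[1] = eefgf$g  (last char: 'g')
  sorted[2] = efgf$ge  (last char: 'e')
  sorted[3] = f$geefg  (last char: 'g')
  sorted[4] = fgf$gee  (last char: 'e')
  sorted[5] = geefgf$  (last char: '$')
  sorted[6] = gf$geef  (last char: 'f')
Last column: fgege$f
Original string S is at sorted index 5

Answer: fgege$f
5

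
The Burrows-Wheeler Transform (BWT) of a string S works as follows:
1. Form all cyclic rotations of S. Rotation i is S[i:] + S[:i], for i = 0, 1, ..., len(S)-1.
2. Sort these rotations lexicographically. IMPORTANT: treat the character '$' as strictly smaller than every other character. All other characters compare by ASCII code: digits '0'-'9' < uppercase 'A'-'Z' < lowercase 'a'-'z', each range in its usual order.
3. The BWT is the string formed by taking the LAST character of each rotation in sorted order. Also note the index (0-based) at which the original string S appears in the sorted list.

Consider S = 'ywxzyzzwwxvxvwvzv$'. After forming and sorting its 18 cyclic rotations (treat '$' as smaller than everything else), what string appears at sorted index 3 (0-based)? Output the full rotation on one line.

All 18 rotations (rotation i = S[i:]+S[:i]):
  rot[0] = ywxzyzzwwxvxvwvzv$
  rot[1] = wxzyzzwwxvxvwvzv$y
  rot[2] = xzyzzwwxvxvwvzv$yw
  rot[3] = zyzzwwxvxvwvzv$ywx
  rot[4] = yzzwwxvxvwvzv$ywxz
  rot[5] = zzwwxvxvwvzv$ywxzy
  rot[6] = zwwxvxvwvzv$ywxzyz
  rot[7] = wwxvxvwvzv$ywxzyzz
  rot[8] = wxvxvwvzv$ywxzyzzw
  rot[9] = xvxvwvzv$ywxzyzzww
  rot[10] = vxvwvzv$ywxzyzzwwx
  rot[11] = xvwvzv$ywxzyzzwwxv
  rot[12] = vwvzv$ywxzyzzwwxvx
  rot[13] = wvzv$ywxzyzzwwxvxv
  rot[14] = vzv$ywxzyzzwwxvxvw
  rot[15] = zv$ywxzyzzwwxvxvwv
  rot[16] = v$ywxzyzzwwxvxvwvz
  rot[17] = $ywxzyzzwwxvxvwvzv
Sorted (with $ < everything):
  sorted[0] = $ywxzyzzwwxvxvwvzv
  sorted[1] = v$ywxzyzzwwxvxvwvz
  sorted[2] = vwvzv$ywxzyzzwwxvx
  sorted[3] = vxvwvzv$ywxzyzzwwx
  sorted[4] = vzv$ywxzyzzwwxvxvw
  sorted[5] = wvzv$ywxzyzzwwxvxv
  sorted[6] = wwxvxvwvzv$ywxzyzz
  sorted[7] = wxvxvwvzv$ywxzyzzw
  sorted[8] = wxzyzzwwxvxvwvzv$y
  sorted[9] = xvwvzv$ywxzyzzwwxv
  sorted[10] = xvxvwvzv$ywxzyzzww
  sorted[11] = xzyzzwwxvxvwvzv$yw
  sorted[12] = ywxzyzzwwxvxvwvzv$
  sorted[13] = yzzwwxvxvwvzv$ywxz
  sorted[14] = zv$ywxzyzzwwxvxvwv
  sorted[15] = zwwxvxvwvzv$ywxzyz
  sorted[16] = zyzzwwxvxvwvzv$ywx
  sorted[17] = zzwwxvxvwvzv$ywxzy
sorted[3] = vxvwvzv$ywxzyzzwwx

Answer: vxvwvzv$ywxzyzzwwx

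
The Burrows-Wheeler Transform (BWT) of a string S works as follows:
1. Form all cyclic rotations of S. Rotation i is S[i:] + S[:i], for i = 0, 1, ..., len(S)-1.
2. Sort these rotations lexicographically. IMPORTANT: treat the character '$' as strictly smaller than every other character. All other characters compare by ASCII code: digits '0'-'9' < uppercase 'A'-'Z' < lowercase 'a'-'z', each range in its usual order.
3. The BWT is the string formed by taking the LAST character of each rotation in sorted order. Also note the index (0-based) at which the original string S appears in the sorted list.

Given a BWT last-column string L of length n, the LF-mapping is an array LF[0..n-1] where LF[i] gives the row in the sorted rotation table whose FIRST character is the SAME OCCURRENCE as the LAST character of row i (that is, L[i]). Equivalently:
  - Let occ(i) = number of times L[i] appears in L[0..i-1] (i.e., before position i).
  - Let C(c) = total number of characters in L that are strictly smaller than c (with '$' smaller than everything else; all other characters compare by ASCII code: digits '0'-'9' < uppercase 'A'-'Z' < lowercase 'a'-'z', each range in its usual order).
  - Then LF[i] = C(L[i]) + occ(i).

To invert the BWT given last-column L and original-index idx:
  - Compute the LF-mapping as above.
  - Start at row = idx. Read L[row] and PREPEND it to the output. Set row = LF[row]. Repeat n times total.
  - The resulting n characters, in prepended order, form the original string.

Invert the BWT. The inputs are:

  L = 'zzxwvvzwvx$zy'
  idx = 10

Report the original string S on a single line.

Answer: zvwvyzzxvwxz$

Derivation:
LF mapping: 9 10 6 4 1 2 11 5 3 7 0 12 8
Walk LF starting at row 10, prepending L[row]:
  step 1: row=10, L[10]='$', prepend. Next row=LF[10]=0
  step 2: row=0, L[0]='z', prepend. Next row=LF[0]=9
  step 3: row=9, L[9]='x', prepend. Next row=LF[9]=7
  step 4: row=7, L[7]='w', prepend. Next row=LF[7]=5
  step 5: row=5, L[5]='v', prepend. Next row=LF[5]=2
  step 6: row=2, L[2]='x', prepend. Next row=LF[2]=6
  step 7: row=6, L[6]='z', prepend. Next row=LF[6]=11
  step 8: row=11, L[11]='z', prepend. Next row=LF[11]=12
  step 9: row=12, L[12]='y', prepend. Next row=LF[12]=8
  step 10: row=8, L[8]='v', prepend. Next row=LF[8]=3
  step 11: row=3, L[3]='w', prepend. Next row=LF[3]=4
  step 12: row=4, L[4]='v', prepend. Next row=LF[4]=1
  step 13: row=1, L[1]='z', prepend. Next row=LF[1]=10
Reversed output: zvwvyzzxvwxz$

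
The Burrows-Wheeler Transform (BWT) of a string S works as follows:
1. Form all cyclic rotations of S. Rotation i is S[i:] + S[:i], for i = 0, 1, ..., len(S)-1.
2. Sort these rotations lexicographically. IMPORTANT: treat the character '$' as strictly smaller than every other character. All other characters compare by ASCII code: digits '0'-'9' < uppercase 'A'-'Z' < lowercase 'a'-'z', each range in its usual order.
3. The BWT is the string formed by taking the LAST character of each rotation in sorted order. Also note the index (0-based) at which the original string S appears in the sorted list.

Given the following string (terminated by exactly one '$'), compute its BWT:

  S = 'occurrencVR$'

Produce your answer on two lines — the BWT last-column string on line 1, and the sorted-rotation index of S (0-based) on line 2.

All 12 rotations (rotation i = S[i:]+S[:i]):
  rot[0] = occurrencVR$
  rot[1] = ccurrencVR$o
  rot[2] = currencVR$oc
  rot[3] = urrencVR$occ
  rot[4] = rrencVR$occu
  rot[5] = rencVR$occur
  rot[6] = encVR$occurr
  rot[7] = ncVR$occurre
  rot[8] = cVR$occurren
  rot[9] = VR$occurrenc
  rot[10] = R$occurrencV
  rot[11] = $occurrencVR
Sorted (with $ < everything):
  sorted[0] = $occurrencVR  (last char: 'R')
  sorted[1] = R$occurrencV  (last char: 'V')
  sorted[2] = VR$occurrenc  (last char: 'c')
  sorted[3] = cVR$occurren  (last char: 'n')
  sorted[4] = ccurrencVR$o  (last char: 'o')
  sorted[5] = currencVR$oc  (last char: 'c')
  sorted[6] = encVR$occurr  (last char: 'r')
  sorted[7] = ncVR$occurre  (last char: 'e')
  sorted[8] = occurrencVR$  (last char: '$')
  sorted[9] = rencVR$occur  (last char: 'r')
  sorted[10] = rrencVR$occu  (last char: 'u')
  sorted[11] = urrencVR$occ  (last char: 'c')
Last column: RVcnocre$ruc
Original string S is at sorted index 8

Answer: RVcnocre$ruc
8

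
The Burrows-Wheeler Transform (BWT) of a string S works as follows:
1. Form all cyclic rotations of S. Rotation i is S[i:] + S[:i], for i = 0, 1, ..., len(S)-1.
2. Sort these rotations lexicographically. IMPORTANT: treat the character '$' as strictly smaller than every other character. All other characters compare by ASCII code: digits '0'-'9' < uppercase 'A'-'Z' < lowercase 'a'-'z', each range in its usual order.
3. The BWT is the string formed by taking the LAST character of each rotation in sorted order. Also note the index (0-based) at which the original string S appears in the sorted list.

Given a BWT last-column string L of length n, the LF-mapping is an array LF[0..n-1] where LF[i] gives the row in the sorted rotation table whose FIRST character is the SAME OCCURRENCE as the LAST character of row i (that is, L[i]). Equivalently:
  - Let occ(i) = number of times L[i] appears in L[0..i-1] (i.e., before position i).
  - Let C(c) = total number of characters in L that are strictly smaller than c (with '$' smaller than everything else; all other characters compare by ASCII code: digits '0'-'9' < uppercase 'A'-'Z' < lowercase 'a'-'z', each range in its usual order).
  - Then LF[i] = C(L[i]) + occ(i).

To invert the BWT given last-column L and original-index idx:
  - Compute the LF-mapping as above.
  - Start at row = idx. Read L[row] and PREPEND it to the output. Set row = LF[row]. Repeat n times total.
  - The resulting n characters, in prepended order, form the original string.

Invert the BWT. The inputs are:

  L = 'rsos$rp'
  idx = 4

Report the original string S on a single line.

LF mapping: 3 5 1 6 0 4 2
Walk LF starting at row 4, prepending L[row]:
  step 1: row=4, L[4]='$', prepend. Next row=LF[4]=0
  step 2: row=0, L[0]='r', prepend. Next row=LF[0]=3
  step 3: row=3, L[3]='s', prepend. Next row=LF[3]=6
  step 4: row=6, L[6]='p', prepend. Next row=LF[6]=2
  step 5: row=2, L[2]='o', prepend. Next row=LF[2]=1
  step 6: row=1, L[1]='s', prepend. Next row=LF[1]=5
  step 7: row=5, L[5]='r', prepend. Next row=LF[5]=4
Reversed output: rsopsr$

Answer: rsopsr$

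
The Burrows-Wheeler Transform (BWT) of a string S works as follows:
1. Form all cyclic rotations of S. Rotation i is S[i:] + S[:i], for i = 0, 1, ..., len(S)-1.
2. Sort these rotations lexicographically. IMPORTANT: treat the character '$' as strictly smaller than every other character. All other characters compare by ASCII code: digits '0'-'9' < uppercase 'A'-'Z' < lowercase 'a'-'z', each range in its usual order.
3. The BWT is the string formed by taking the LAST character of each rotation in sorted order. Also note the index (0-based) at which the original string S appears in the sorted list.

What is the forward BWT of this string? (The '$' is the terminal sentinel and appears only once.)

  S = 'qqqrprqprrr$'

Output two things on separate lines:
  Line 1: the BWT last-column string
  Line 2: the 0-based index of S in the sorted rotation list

Answer: rrqr$qqrqprp
4

Derivation:
All 12 rotations (rotation i = S[i:]+S[:i]):
  rot[0] = qqqrprqprrr$
  rot[1] = qqrprqprrr$q
  rot[2] = qrprqprrr$qq
  rot[3] = rprqprrr$qqq
  rot[4] = prqprrr$qqqr
  rot[5] = rqprrr$qqqrp
  rot[6] = qprrr$qqqrpr
  rot[7] = prrr$qqqrprq
  rot[8] = rrr$qqqrprqp
  rot[9] = rr$qqqrprqpr
  rot[10] = r$qqqrprqprr
  rot[11] = $qqqrprqprrr
Sorted (with $ < everything):
  sorted[0] = $qqqrprqprrr  (last char: 'r')
  sorted[1] = prqprrr$qqqr  (last char: 'r')
  sorted[2] = prrr$qqqrprq  (last char: 'q')
  sorted[3] = qprrr$qqqrpr  (last char: 'r')
  sorted[4] = qqqrprqprrr$  (last char: '$')
  sorted[5] = qqrprqprrr$q  (last char: 'q')
  sorted[6] = qrprqprrr$qq  (last char: 'q')
  sorted[7] = r$qqqrprqprr  (last char: 'r')
  sorted[8] = rprqprrr$qqq  (last char: 'q')
  sorted[9] = rqprrr$qqqrp  (last char: 'p')
  sorted[10] = rr$qqqrprqpr  (last char: 'r')
  sorted[11] = rrr$qqqrprqp  (last char: 'p')
Last column: rrqr$qqrqprp
Original string S is at sorted index 4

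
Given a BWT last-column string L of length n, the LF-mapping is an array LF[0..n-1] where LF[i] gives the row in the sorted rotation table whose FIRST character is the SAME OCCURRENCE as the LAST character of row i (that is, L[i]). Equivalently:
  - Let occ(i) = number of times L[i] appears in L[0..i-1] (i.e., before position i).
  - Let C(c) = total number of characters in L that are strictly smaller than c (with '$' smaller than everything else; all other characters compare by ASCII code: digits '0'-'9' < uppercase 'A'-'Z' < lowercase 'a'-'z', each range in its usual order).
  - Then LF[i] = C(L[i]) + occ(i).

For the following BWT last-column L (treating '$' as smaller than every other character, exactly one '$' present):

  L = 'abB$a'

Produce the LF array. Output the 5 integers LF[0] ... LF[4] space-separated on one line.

Answer: 2 4 1 0 3

Derivation:
Char counts: '$':1, 'B':1, 'a':2, 'b':1
C (first-col start): C('$')=0, C('B')=1, C('a')=2, C('b')=4
L[0]='a': occ=0, LF[0]=C('a')+0=2+0=2
L[1]='b': occ=0, LF[1]=C('b')+0=4+0=4
L[2]='B': occ=0, LF[2]=C('B')+0=1+0=1
L[3]='$': occ=0, LF[3]=C('$')+0=0+0=0
L[4]='a': occ=1, LF[4]=C('a')+1=2+1=3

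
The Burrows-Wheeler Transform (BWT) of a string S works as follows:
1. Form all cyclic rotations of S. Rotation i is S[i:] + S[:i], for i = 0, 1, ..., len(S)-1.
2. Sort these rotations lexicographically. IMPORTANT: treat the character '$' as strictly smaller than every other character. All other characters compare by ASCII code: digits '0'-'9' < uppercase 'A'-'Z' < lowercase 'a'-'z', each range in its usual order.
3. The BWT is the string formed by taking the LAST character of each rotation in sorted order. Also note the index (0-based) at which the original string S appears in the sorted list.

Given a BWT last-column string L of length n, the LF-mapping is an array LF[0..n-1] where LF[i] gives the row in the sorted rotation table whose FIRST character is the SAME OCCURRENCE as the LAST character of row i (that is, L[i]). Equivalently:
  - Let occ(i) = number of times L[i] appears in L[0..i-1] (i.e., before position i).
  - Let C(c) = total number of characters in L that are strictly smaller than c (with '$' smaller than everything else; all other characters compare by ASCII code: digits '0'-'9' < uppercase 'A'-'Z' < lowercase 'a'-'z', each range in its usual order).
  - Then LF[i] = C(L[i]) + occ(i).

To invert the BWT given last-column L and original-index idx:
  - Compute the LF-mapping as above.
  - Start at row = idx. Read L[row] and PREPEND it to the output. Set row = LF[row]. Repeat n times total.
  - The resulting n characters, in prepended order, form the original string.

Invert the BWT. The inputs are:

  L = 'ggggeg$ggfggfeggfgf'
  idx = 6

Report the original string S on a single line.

LF mapping: 7 8 9 10 1 11 0 12 13 3 14 15 4 2 16 17 5 18 6
Walk LF starting at row 6, prepending L[row]:
  step 1: row=6, L[6]='$', prepend. Next row=LF[6]=0
  step 2: row=0, L[0]='g', prepend. Next row=LF[0]=7
  step 3: row=7, L[7]='g', prepend. Next row=LF[7]=12
  step 4: row=12, L[12]='f', prepend. Next row=LF[12]=4
  step 5: row=4, L[4]='e', prepend. Next row=LF[4]=1
  step 6: row=1, L[1]='g', prepend. Next row=LF[1]=8
  step 7: row=8, L[8]='g', prepend. Next row=LF[8]=13
  step 8: row=13, L[13]='e', prepend. Next row=LF[13]=2
  step 9: row=2, L[2]='g', prepend. Next row=LF[2]=9
  step 10: row=9, L[9]='f', prepend. Next row=LF[9]=3
  step 11: row=3, L[3]='g', prepend. Next row=LF[3]=10
  step 12: row=10, L[10]='g', prepend. Next row=LF[10]=14
  step 13: row=14, L[14]='g', prepend. Next row=LF[14]=16
  step 14: row=16, L[16]='f', prepend. Next row=LF[16]=5
  step 15: row=5, L[5]='g', prepend. Next row=LF[5]=11
  step 16: row=11, L[11]='g', prepend. Next row=LF[11]=15
  step 17: row=15, L[15]='g', prepend. Next row=LF[15]=17
  step 18: row=17, L[17]='g', prepend. Next row=LF[17]=18
  step 19: row=18, L[18]='f', prepend. Next row=LF[18]=6
Reversed output: fggggfgggfgeggefgg$

Answer: fggggfgggfgeggefgg$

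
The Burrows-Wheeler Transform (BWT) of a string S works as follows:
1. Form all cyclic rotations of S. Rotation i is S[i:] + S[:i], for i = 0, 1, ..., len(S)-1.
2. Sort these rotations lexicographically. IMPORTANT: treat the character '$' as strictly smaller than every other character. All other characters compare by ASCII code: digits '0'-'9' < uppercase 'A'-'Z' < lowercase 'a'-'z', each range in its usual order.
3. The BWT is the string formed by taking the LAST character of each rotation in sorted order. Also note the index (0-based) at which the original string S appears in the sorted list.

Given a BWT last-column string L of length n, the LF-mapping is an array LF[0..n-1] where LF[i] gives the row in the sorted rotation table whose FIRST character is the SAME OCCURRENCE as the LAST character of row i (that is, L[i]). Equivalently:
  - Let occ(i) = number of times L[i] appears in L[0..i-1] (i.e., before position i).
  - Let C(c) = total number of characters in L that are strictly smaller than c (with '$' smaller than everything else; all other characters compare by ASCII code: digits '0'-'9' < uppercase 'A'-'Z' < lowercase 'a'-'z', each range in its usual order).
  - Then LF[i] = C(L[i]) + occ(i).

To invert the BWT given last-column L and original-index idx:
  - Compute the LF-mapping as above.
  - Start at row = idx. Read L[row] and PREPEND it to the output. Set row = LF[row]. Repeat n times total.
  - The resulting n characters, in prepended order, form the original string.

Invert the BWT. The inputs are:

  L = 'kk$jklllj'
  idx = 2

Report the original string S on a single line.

Answer: jlllkkjk$

Derivation:
LF mapping: 3 4 0 1 5 6 7 8 2
Walk LF starting at row 2, prepending L[row]:
  step 1: row=2, L[2]='$', prepend. Next row=LF[2]=0
  step 2: row=0, L[0]='k', prepend. Next row=LF[0]=3
  step 3: row=3, L[3]='j', prepend. Next row=LF[3]=1
  step 4: row=1, L[1]='k', prepend. Next row=LF[1]=4
  step 5: row=4, L[4]='k', prepend. Next row=LF[4]=5
  step 6: row=5, L[5]='l', prepend. Next row=LF[5]=6
  step 7: row=6, L[6]='l', prepend. Next row=LF[6]=7
  step 8: row=7, L[7]='l', prepend. Next row=LF[7]=8
  step 9: row=8, L[8]='j', prepend. Next row=LF[8]=2
Reversed output: jlllkkjk$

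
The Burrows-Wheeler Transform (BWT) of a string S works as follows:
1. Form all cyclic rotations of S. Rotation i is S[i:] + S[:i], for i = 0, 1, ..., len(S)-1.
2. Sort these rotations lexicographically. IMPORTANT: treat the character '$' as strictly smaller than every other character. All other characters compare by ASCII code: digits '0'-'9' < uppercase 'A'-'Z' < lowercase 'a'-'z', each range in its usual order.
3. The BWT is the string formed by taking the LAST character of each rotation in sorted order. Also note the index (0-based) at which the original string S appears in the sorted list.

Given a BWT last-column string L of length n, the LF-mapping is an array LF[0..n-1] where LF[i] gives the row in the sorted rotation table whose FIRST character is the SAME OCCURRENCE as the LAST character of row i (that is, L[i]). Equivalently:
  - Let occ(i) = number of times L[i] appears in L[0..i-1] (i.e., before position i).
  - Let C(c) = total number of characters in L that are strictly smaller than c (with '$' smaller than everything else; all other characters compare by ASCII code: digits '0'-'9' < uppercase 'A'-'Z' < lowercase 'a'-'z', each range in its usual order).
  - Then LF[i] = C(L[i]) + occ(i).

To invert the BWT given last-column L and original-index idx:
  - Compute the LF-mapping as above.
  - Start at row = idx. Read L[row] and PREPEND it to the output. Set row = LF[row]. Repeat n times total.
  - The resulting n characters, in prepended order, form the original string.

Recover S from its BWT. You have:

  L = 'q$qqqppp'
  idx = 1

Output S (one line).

Answer: pqpqpqq$

Derivation:
LF mapping: 4 0 5 6 7 1 2 3
Walk LF starting at row 1, prepending L[row]:
  step 1: row=1, L[1]='$', prepend. Next row=LF[1]=0
  step 2: row=0, L[0]='q', prepend. Next row=LF[0]=4
  step 3: row=4, L[4]='q', prepend. Next row=LF[4]=7
  step 4: row=7, L[7]='p', prepend. Next row=LF[7]=3
  step 5: row=3, L[3]='q', prepend. Next row=LF[3]=6
  step 6: row=6, L[6]='p', prepend. Next row=LF[6]=2
  step 7: row=2, L[2]='q', prepend. Next row=LF[2]=5
  step 8: row=5, L[5]='p', prepend. Next row=LF[5]=1
Reversed output: pqpqpqq$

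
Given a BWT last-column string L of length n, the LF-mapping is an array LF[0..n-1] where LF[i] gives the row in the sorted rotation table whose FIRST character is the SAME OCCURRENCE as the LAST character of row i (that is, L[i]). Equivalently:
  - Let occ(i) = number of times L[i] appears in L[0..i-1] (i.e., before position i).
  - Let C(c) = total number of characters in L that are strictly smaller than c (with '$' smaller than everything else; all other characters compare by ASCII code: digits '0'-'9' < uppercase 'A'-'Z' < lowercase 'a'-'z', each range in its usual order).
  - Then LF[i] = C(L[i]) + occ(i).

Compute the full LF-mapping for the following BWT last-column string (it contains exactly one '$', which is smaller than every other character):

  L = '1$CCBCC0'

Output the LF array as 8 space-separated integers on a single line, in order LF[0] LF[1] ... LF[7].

Answer: 2 0 4 5 3 6 7 1

Derivation:
Char counts: '$':1, '0':1, '1':1, 'B':1, 'C':4
C (first-col start): C('$')=0, C('0')=1, C('1')=2, C('B')=3, C('C')=4
L[0]='1': occ=0, LF[0]=C('1')+0=2+0=2
L[1]='$': occ=0, LF[1]=C('$')+0=0+0=0
L[2]='C': occ=0, LF[2]=C('C')+0=4+0=4
L[3]='C': occ=1, LF[3]=C('C')+1=4+1=5
L[4]='B': occ=0, LF[4]=C('B')+0=3+0=3
L[5]='C': occ=2, LF[5]=C('C')+2=4+2=6
L[6]='C': occ=3, LF[6]=C('C')+3=4+3=7
L[7]='0': occ=0, LF[7]=C('0')+0=1+0=1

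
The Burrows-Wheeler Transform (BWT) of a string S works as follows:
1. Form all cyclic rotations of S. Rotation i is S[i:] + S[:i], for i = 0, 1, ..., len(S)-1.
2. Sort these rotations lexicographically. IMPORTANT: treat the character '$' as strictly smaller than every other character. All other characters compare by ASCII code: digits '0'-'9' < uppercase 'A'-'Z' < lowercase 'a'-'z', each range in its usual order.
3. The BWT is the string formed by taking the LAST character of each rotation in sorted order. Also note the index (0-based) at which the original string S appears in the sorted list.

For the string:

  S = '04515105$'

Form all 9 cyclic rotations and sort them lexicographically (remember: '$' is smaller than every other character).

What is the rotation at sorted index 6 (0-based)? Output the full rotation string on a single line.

Answer: 5$0451510

Derivation:
All 9 rotations (rotation i = S[i:]+S[:i]):
  rot[0] = 04515105$
  rot[1] = 4515105$0
  rot[2] = 515105$04
  rot[3] = 15105$045
  rot[4] = 5105$0451
  rot[5] = 105$04515
  rot[6] = 05$045151
  rot[7] = 5$0451510
  rot[8] = $04515105
Sorted (with $ < everything):
  sorted[0] = $04515105
  sorted[1] = 04515105$
  sorted[2] = 05$045151
  sorted[3] = 105$04515
  sorted[4] = 15105$045
  sorted[5] = 4515105$0
  sorted[6] = 5$0451510
  sorted[7] = 5105$0451
  sorted[8] = 515105$04
sorted[6] = 5$0451510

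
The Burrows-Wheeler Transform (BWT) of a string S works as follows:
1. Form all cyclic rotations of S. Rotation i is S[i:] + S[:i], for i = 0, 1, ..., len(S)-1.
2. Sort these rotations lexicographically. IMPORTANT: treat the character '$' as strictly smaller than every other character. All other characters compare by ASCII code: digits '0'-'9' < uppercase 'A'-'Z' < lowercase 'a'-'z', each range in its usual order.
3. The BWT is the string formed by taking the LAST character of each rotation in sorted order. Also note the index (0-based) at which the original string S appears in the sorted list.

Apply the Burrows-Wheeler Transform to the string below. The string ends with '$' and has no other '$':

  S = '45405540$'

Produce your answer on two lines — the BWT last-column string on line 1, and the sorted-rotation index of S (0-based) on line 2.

Answer: 04455$540
5

Derivation:
All 9 rotations (rotation i = S[i:]+S[:i]):
  rot[0] = 45405540$
  rot[1] = 5405540$4
  rot[2] = 405540$45
  rot[3] = 05540$454
  rot[4] = 5540$4540
  rot[5] = 540$45405
  rot[6] = 40$454055
  rot[7] = 0$4540554
  rot[8] = $45405540
Sorted (with $ < everything):
  sorted[0] = $45405540  (last char: '0')
  sorted[1] = 0$4540554  (last char: '4')
  sorted[2] = 05540$454  (last char: '4')
  sorted[3] = 40$454055  (last char: '5')
  sorted[4] = 405540$45  (last char: '5')
  sorted[5] = 45405540$  (last char: '$')
  sorted[6] = 540$45405  (last char: '5')
  sorted[7] = 5405540$4  (last char: '4')
  sorted[8] = 5540$4540  (last char: '0')
Last column: 04455$540
Original string S is at sorted index 5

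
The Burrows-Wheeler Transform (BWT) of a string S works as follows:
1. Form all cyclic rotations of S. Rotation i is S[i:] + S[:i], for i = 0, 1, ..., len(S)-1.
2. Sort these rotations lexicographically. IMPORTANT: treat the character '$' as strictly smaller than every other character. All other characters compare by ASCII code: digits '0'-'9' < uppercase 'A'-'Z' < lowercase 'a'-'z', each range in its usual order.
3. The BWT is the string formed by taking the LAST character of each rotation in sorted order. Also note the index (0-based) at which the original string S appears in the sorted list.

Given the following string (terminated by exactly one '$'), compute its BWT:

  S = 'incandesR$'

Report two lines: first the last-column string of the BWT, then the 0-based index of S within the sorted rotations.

Answer: Rscnnd$iae
6

Derivation:
All 10 rotations (rotation i = S[i:]+S[:i]):
  rot[0] = incandesR$
  rot[1] = ncandesR$i
  rot[2] = candesR$in
  rot[3] = andesR$inc
  rot[4] = ndesR$inca
  rot[5] = desR$incan
  rot[6] = esR$incand
  rot[7] = sR$incande
  rot[8] = R$incandes
  rot[9] = $incandesR
Sorted (with $ < everything):
  sorted[0] = $incandesR  (last char: 'R')
  sorted[1] = R$incandes  (last char: 's')
  sorted[2] = andesR$inc  (last char: 'c')
  sorted[3] = candesR$in  (last char: 'n')
  sorted[4] = desR$incan  (last char: 'n')
  sorted[5] = esR$incand  (last char: 'd')
  sorted[6] = incandesR$  (last char: '$')
  sorted[7] = ncandesR$i  (last char: 'i')
  sorted[8] = ndesR$inca  (last char: 'a')
  sorted[9] = sR$incande  (last char: 'e')
Last column: Rscnnd$iae
Original string S is at sorted index 6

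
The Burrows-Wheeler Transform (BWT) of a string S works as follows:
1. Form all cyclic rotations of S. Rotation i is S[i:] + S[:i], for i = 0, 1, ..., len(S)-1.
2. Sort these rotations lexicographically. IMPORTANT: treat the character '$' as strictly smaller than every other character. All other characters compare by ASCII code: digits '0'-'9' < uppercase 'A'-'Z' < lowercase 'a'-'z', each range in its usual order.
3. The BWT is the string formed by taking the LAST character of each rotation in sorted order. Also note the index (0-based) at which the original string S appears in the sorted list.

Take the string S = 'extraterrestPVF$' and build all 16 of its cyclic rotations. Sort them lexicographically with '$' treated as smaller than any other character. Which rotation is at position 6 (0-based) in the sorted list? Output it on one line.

Answer: estPVF$extraterr

Derivation:
All 16 rotations (rotation i = S[i:]+S[:i]):
  rot[0] = extraterrestPVF$
  rot[1] = xtraterrestPVF$e
  rot[2] = traterrestPVF$ex
  rot[3] = raterrestPVF$ext
  rot[4] = aterrestPVF$extr
  rot[5] = terrestPVF$extra
  rot[6] = errestPVF$extrat
  rot[7] = rrestPVF$extrate
  rot[8] = restPVF$extrater
  rot[9] = estPVF$extraterr
  rot[10] = stPVF$extraterre
  rot[11] = tPVF$extraterres
  rot[12] = PVF$extraterrest
  rot[13] = VF$extraterrestP
  rot[14] = F$extraterrestPV
  rot[15] = $extraterrestPVF
Sorted (with $ < everything):
  sorted[0] = $extraterrestPVF
  sorted[1] = F$extraterrestPV
  sorted[2] = PVF$extraterrest
  sorted[3] = VF$extraterrestP
  sorted[4] = aterrestPVF$extr
  sorted[5] = errestPVF$extrat
  sorted[6] = estPVF$extraterr
  sorted[7] = extraterrestPVF$
  sorted[8] = raterrestPVF$ext
  sorted[9] = restPVF$extrater
  sorted[10] = rrestPVF$extrate
  sorted[11] = stPVF$extraterre
  sorted[12] = tPVF$extraterres
  sorted[13] = terrestPVF$extra
  sorted[14] = traterrestPVF$ex
  sorted[15] = xtraterrestPVF$e
sorted[6] = estPVF$extraterr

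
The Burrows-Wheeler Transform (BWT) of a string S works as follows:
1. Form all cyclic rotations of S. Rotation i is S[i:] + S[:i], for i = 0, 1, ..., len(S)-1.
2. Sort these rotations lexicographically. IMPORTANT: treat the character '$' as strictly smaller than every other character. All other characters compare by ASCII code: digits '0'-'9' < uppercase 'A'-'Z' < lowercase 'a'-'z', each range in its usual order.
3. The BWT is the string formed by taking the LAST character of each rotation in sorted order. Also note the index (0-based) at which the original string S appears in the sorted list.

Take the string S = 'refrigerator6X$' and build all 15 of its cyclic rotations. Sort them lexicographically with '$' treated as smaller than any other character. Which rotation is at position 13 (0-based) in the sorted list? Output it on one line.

All 15 rotations (rotation i = S[i:]+S[:i]):
  rot[0] = refrigerator6X$
  rot[1] = efrigerator6X$r
  rot[2] = frigerator6X$re
  rot[3] = rigerator6X$ref
  rot[4] = igerator6X$refr
  rot[5] = gerator6X$refri
  rot[6] = erator6X$refrig
  rot[7] = rator6X$refrige
  rot[8] = ator6X$refriger
  rot[9] = tor6X$refrigera
  rot[10] = or6X$refrigerat
  rot[11] = r6X$refrigerato
  rot[12] = 6X$refrigerator
  rot[13] = X$refrigerator6
  rot[14] = $refrigerator6X
Sorted (with $ < everything):
  sorted[0] = $refrigerator6X
  sorted[1] = 6X$refrigerator
  sorted[2] = X$refrigerator6
  sorted[3] = ator6X$refriger
  sorted[4] = efrigerator6X$r
  sorted[5] = erator6X$refrig
  sorted[6] = frigerator6X$re
  sorted[7] = gerator6X$refri
  sorted[8] = igerator6X$refr
  sorted[9] = or6X$refrigerat
  sorted[10] = r6X$refrigerato
  sorted[11] = rator6X$refrige
  sorted[12] = refrigerator6X$
  sorted[13] = rigerator6X$ref
  sorted[14] = tor6X$refrigera
sorted[13] = rigerator6X$ref

Answer: rigerator6X$ref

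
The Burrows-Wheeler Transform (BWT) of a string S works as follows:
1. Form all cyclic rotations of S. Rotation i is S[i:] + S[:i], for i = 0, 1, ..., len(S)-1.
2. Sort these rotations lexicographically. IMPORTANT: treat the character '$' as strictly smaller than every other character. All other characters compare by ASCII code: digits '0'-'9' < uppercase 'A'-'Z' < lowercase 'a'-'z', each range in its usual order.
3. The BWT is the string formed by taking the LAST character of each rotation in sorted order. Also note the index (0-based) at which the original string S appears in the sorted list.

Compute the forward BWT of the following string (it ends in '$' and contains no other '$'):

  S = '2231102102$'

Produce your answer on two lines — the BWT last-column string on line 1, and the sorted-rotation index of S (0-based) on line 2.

All 11 rotations (rotation i = S[i:]+S[:i]):
  rot[0] = 2231102102$
  rot[1] = 231102102$2
  rot[2] = 31102102$22
  rot[3] = 1102102$223
  rot[4] = 102102$2231
  rot[5] = 02102$22311
  rot[6] = 2102$223110
  rot[7] = 102$2231102
  rot[8] = 02$22311021
  rot[9] = 2$223110210
  rot[10] = $2231102102
Sorted (with $ < everything):
  sorted[0] = $2231102102  (last char: '2')
  sorted[1] = 02$22311021  (last char: '1')
  sorted[2] = 02102$22311  (last char: '1')
  sorted[3] = 102$2231102  (last char: '2')
  sorted[4] = 102102$2231  (last char: '1')
  sorted[5] = 1102102$223  (last char: '3')
  sorted[6] = 2$223110210  (last char: '0')
  sorted[7] = 2102$223110  (last char: '0')
  sorted[8] = 2231102102$  (last char: '$')
  sorted[9] = 231102102$2  (last char: '2')
  sorted[10] = 31102102$22  (last char: '2')
Last column: 21121300$22
Original string S is at sorted index 8

Answer: 21121300$22
8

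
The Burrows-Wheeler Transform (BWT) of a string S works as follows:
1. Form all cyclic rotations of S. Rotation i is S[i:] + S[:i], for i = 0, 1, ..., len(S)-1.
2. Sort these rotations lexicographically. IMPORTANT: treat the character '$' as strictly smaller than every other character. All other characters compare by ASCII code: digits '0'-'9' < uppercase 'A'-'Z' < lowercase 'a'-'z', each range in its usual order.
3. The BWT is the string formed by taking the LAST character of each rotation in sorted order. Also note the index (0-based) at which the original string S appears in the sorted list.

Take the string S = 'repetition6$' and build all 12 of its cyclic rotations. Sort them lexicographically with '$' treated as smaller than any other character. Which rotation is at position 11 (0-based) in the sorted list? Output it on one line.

All 12 rotations (rotation i = S[i:]+S[:i]):
  rot[0] = repetition6$
  rot[1] = epetition6$r
  rot[2] = petition6$re
  rot[3] = etition6$rep
  rot[4] = tition6$repe
  rot[5] = ition6$repet
  rot[6] = tion6$repeti
  rot[7] = ion6$repetit
  rot[8] = on6$repetiti
  rot[9] = n6$repetitio
  rot[10] = 6$repetition
  rot[11] = $repetition6
Sorted (with $ < everything):
  sorted[0] = $repetition6
  sorted[1] = 6$repetition
  sorted[2] = epetition6$r
  sorted[3] = etition6$rep
  sorted[4] = ion6$repetit
  sorted[5] = ition6$repet
  sorted[6] = n6$repetitio
  sorted[7] = on6$repetiti
  sorted[8] = petition6$re
  sorted[9] = repetition6$
  sorted[10] = tion6$repeti
  sorted[11] = tition6$repe
sorted[11] = tition6$repe

Answer: tition6$repe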